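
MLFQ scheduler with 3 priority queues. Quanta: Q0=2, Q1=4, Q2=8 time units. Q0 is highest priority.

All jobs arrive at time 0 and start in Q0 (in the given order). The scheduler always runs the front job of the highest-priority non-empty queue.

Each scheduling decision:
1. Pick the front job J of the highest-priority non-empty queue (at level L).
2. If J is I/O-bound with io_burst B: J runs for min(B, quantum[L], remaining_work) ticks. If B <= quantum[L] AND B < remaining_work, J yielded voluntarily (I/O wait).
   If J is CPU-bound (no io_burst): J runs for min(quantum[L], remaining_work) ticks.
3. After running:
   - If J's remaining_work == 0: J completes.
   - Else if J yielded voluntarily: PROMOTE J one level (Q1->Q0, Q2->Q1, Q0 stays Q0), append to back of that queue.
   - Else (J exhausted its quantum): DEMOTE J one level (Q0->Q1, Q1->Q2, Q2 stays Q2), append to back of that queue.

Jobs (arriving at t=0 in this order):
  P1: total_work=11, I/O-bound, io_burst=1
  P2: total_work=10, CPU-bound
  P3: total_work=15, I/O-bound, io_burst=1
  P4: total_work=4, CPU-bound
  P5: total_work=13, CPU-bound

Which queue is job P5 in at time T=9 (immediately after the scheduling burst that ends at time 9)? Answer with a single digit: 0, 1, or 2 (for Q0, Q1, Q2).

t=0-1: P1@Q0 runs 1, rem=10, I/O yield, promote→Q0. Q0=[P2,P3,P4,P5,P1] Q1=[] Q2=[]
t=1-3: P2@Q0 runs 2, rem=8, quantum used, demote→Q1. Q0=[P3,P4,P5,P1] Q1=[P2] Q2=[]
t=3-4: P3@Q0 runs 1, rem=14, I/O yield, promote→Q0. Q0=[P4,P5,P1,P3] Q1=[P2] Q2=[]
t=4-6: P4@Q0 runs 2, rem=2, quantum used, demote→Q1. Q0=[P5,P1,P3] Q1=[P2,P4] Q2=[]
t=6-8: P5@Q0 runs 2, rem=11, quantum used, demote→Q1. Q0=[P1,P3] Q1=[P2,P4,P5] Q2=[]
t=8-9: P1@Q0 runs 1, rem=9, I/O yield, promote→Q0. Q0=[P3,P1] Q1=[P2,P4,P5] Q2=[]
t=9-10: P3@Q0 runs 1, rem=13, I/O yield, promote→Q0. Q0=[P1,P3] Q1=[P2,P4,P5] Q2=[]
t=10-11: P1@Q0 runs 1, rem=8, I/O yield, promote→Q0. Q0=[P3,P1] Q1=[P2,P4,P5] Q2=[]
t=11-12: P3@Q0 runs 1, rem=12, I/O yield, promote→Q0. Q0=[P1,P3] Q1=[P2,P4,P5] Q2=[]
t=12-13: P1@Q0 runs 1, rem=7, I/O yield, promote→Q0. Q0=[P3,P1] Q1=[P2,P4,P5] Q2=[]
t=13-14: P3@Q0 runs 1, rem=11, I/O yield, promote→Q0. Q0=[P1,P3] Q1=[P2,P4,P5] Q2=[]
t=14-15: P1@Q0 runs 1, rem=6, I/O yield, promote→Q0. Q0=[P3,P1] Q1=[P2,P4,P5] Q2=[]
t=15-16: P3@Q0 runs 1, rem=10, I/O yield, promote→Q0. Q0=[P1,P3] Q1=[P2,P4,P5] Q2=[]
t=16-17: P1@Q0 runs 1, rem=5, I/O yield, promote→Q0. Q0=[P3,P1] Q1=[P2,P4,P5] Q2=[]
t=17-18: P3@Q0 runs 1, rem=9, I/O yield, promote→Q0. Q0=[P1,P3] Q1=[P2,P4,P5] Q2=[]
t=18-19: P1@Q0 runs 1, rem=4, I/O yield, promote→Q0. Q0=[P3,P1] Q1=[P2,P4,P5] Q2=[]
t=19-20: P3@Q0 runs 1, rem=8, I/O yield, promote→Q0. Q0=[P1,P3] Q1=[P2,P4,P5] Q2=[]
t=20-21: P1@Q0 runs 1, rem=3, I/O yield, promote→Q0. Q0=[P3,P1] Q1=[P2,P4,P5] Q2=[]
t=21-22: P3@Q0 runs 1, rem=7, I/O yield, promote→Q0. Q0=[P1,P3] Q1=[P2,P4,P5] Q2=[]
t=22-23: P1@Q0 runs 1, rem=2, I/O yield, promote→Q0. Q0=[P3,P1] Q1=[P2,P4,P5] Q2=[]
t=23-24: P3@Q0 runs 1, rem=6, I/O yield, promote→Q0. Q0=[P1,P3] Q1=[P2,P4,P5] Q2=[]
t=24-25: P1@Q0 runs 1, rem=1, I/O yield, promote→Q0. Q0=[P3,P1] Q1=[P2,P4,P5] Q2=[]
t=25-26: P3@Q0 runs 1, rem=5, I/O yield, promote→Q0. Q0=[P1,P3] Q1=[P2,P4,P5] Q2=[]
t=26-27: P1@Q0 runs 1, rem=0, completes. Q0=[P3] Q1=[P2,P4,P5] Q2=[]
t=27-28: P3@Q0 runs 1, rem=4, I/O yield, promote→Q0. Q0=[P3] Q1=[P2,P4,P5] Q2=[]
t=28-29: P3@Q0 runs 1, rem=3, I/O yield, promote→Q0. Q0=[P3] Q1=[P2,P4,P5] Q2=[]
t=29-30: P3@Q0 runs 1, rem=2, I/O yield, promote→Q0. Q0=[P3] Q1=[P2,P4,P5] Q2=[]
t=30-31: P3@Q0 runs 1, rem=1, I/O yield, promote→Q0. Q0=[P3] Q1=[P2,P4,P5] Q2=[]
t=31-32: P3@Q0 runs 1, rem=0, completes. Q0=[] Q1=[P2,P4,P5] Q2=[]
t=32-36: P2@Q1 runs 4, rem=4, quantum used, demote→Q2. Q0=[] Q1=[P4,P5] Q2=[P2]
t=36-38: P4@Q1 runs 2, rem=0, completes. Q0=[] Q1=[P5] Q2=[P2]
t=38-42: P5@Q1 runs 4, rem=7, quantum used, demote→Q2. Q0=[] Q1=[] Q2=[P2,P5]
t=42-46: P2@Q2 runs 4, rem=0, completes. Q0=[] Q1=[] Q2=[P5]
t=46-53: P5@Q2 runs 7, rem=0, completes. Q0=[] Q1=[] Q2=[]

Answer: 1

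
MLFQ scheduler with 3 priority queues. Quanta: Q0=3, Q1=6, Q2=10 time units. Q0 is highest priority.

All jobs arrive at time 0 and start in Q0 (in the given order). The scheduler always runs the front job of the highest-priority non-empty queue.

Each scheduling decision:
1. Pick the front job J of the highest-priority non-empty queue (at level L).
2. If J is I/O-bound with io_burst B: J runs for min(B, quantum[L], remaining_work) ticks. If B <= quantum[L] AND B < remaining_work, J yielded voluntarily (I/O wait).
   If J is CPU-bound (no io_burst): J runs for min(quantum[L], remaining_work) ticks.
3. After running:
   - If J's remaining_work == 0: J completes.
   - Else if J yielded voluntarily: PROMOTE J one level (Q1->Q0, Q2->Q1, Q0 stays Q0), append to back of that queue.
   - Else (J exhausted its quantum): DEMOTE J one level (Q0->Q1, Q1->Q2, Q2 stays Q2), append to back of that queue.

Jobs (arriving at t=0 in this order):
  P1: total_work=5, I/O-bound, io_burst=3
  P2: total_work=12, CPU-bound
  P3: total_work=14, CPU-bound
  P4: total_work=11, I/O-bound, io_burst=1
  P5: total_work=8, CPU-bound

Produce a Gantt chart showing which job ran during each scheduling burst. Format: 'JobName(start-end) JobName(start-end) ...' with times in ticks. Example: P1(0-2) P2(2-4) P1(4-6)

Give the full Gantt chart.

Answer: P1(0-3) P2(3-6) P3(6-9) P4(9-10) P5(10-13) P1(13-15) P4(15-16) P4(16-17) P4(17-18) P4(18-19) P4(19-20) P4(20-21) P4(21-22) P4(22-23) P4(23-24) P4(24-25) P2(25-31) P3(31-37) P5(37-42) P2(42-45) P3(45-50)

Derivation:
t=0-3: P1@Q0 runs 3, rem=2, I/O yield, promote→Q0. Q0=[P2,P3,P4,P5,P1] Q1=[] Q2=[]
t=3-6: P2@Q0 runs 3, rem=9, quantum used, demote→Q1. Q0=[P3,P4,P5,P1] Q1=[P2] Q2=[]
t=6-9: P3@Q0 runs 3, rem=11, quantum used, demote→Q1. Q0=[P4,P5,P1] Q1=[P2,P3] Q2=[]
t=9-10: P4@Q0 runs 1, rem=10, I/O yield, promote→Q0. Q0=[P5,P1,P4] Q1=[P2,P3] Q2=[]
t=10-13: P5@Q0 runs 3, rem=5, quantum used, demote→Q1. Q0=[P1,P4] Q1=[P2,P3,P5] Q2=[]
t=13-15: P1@Q0 runs 2, rem=0, completes. Q0=[P4] Q1=[P2,P3,P5] Q2=[]
t=15-16: P4@Q0 runs 1, rem=9, I/O yield, promote→Q0. Q0=[P4] Q1=[P2,P3,P5] Q2=[]
t=16-17: P4@Q0 runs 1, rem=8, I/O yield, promote→Q0. Q0=[P4] Q1=[P2,P3,P5] Q2=[]
t=17-18: P4@Q0 runs 1, rem=7, I/O yield, promote→Q0. Q0=[P4] Q1=[P2,P3,P5] Q2=[]
t=18-19: P4@Q0 runs 1, rem=6, I/O yield, promote→Q0. Q0=[P4] Q1=[P2,P3,P5] Q2=[]
t=19-20: P4@Q0 runs 1, rem=5, I/O yield, promote→Q0. Q0=[P4] Q1=[P2,P3,P5] Q2=[]
t=20-21: P4@Q0 runs 1, rem=4, I/O yield, promote→Q0. Q0=[P4] Q1=[P2,P3,P5] Q2=[]
t=21-22: P4@Q0 runs 1, rem=3, I/O yield, promote→Q0. Q0=[P4] Q1=[P2,P3,P5] Q2=[]
t=22-23: P4@Q0 runs 1, rem=2, I/O yield, promote→Q0. Q0=[P4] Q1=[P2,P3,P5] Q2=[]
t=23-24: P4@Q0 runs 1, rem=1, I/O yield, promote→Q0. Q0=[P4] Q1=[P2,P3,P5] Q2=[]
t=24-25: P4@Q0 runs 1, rem=0, completes. Q0=[] Q1=[P2,P3,P5] Q2=[]
t=25-31: P2@Q1 runs 6, rem=3, quantum used, demote→Q2. Q0=[] Q1=[P3,P5] Q2=[P2]
t=31-37: P3@Q1 runs 6, rem=5, quantum used, demote→Q2. Q0=[] Q1=[P5] Q2=[P2,P3]
t=37-42: P5@Q1 runs 5, rem=0, completes. Q0=[] Q1=[] Q2=[P2,P3]
t=42-45: P2@Q2 runs 3, rem=0, completes. Q0=[] Q1=[] Q2=[P3]
t=45-50: P3@Q2 runs 5, rem=0, completes. Q0=[] Q1=[] Q2=[]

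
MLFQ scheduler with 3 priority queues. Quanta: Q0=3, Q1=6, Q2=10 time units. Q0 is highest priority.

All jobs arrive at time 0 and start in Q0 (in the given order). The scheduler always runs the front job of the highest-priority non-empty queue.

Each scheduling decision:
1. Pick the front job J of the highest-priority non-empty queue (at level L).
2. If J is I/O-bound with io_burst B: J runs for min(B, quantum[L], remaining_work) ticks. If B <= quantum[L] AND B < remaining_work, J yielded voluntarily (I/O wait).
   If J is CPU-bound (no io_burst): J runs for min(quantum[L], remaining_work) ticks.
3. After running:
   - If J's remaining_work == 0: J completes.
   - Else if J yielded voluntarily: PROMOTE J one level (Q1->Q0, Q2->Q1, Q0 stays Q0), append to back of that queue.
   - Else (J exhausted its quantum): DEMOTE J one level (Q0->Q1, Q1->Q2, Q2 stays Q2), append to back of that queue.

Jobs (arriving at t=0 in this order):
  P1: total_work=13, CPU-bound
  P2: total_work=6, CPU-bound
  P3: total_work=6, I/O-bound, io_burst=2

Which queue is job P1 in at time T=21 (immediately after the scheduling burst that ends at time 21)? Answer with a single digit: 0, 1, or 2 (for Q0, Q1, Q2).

Answer: 2

Derivation:
t=0-3: P1@Q0 runs 3, rem=10, quantum used, demote→Q1. Q0=[P2,P3] Q1=[P1] Q2=[]
t=3-6: P2@Q0 runs 3, rem=3, quantum used, demote→Q1. Q0=[P3] Q1=[P1,P2] Q2=[]
t=6-8: P3@Q0 runs 2, rem=4, I/O yield, promote→Q0. Q0=[P3] Q1=[P1,P2] Q2=[]
t=8-10: P3@Q0 runs 2, rem=2, I/O yield, promote→Q0. Q0=[P3] Q1=[P1,P2] Q2=[]
t=10-12: P3@Q0 runs 2, rem=0, completes. Q0=[] Q1=[P1,P2] Q2=[]
t=12-18: P1@Q1 runs 6, rem=4, quantum used, demote→Q2. Q0=[] Q1=[P2] Q2=[P1]
t=18-21: P2@Q1 runs 3, rem=0, completes. Q0=[] Q1=[] Q2=[P1]
t=21-25: P1@Q2 runs 4, rem=0, completes. Q0=[] Q1=[] Q2=[]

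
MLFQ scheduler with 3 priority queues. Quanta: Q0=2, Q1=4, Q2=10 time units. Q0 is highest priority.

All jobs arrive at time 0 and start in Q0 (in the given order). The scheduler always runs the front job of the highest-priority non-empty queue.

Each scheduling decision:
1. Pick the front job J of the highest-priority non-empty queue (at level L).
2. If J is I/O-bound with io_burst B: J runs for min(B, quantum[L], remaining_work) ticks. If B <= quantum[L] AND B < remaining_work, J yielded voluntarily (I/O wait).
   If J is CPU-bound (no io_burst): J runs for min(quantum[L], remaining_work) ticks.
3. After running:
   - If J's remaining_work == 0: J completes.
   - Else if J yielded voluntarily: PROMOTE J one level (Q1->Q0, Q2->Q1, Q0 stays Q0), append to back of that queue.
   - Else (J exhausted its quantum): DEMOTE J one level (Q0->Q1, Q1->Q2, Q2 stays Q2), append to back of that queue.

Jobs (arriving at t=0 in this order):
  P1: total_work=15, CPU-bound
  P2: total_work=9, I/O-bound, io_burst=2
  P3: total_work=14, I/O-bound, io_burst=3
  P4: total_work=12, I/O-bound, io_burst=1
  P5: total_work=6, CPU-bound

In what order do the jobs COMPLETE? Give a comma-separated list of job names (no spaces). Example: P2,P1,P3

t=0-2: P1@Q0 runs 2, rem=13, quantum used, demote→Q1. Q0=[P2,P3,P4,P5] Q1=[P1] Q2=[]
t=2-4: P2@Q0 runs 2, rem=7, I/O yield, promote→Q0. Q0=[P3,P4,P5,P2] Q1=[P1] Q2=[]
t=4-6: P3@Q0 runs 2, rem=12, quantum used, demote→Q1. Q0=[P4,P5,P2] Q1=[P1,P3] Q2=[]
t=6-7: P4@Q0 runs 1, rem=11, I/O yield, promote→Q0. Q0=[P5,P2,P4] Q1=[P1,P3] Q2=[]
t=7-9: P5@Q0 runs 2, rem=4, quantum used, demote→Q1. Q0=[P2,P4] Q1=[P1,P3,P5] Q2=[]
t=9-11: P2@Q0 runs 2, rem=5, I/O yield, promote→Q0. Q0=[P4,P2] Q1=[P1,P3,P5] Q2=[]
t=11-12: P4@Q0 runs 1, rem=10, I/O yield, promote→Q0. Q0=[P2,P4] Q1=[P1,P3,P5] Q2=[]
t=12-14: P2@Q0 runs 2, rem=3, I/O yield, promote→Q0. Q0=[P4,P2] Q1=[P1,P3,P5] Q2=[]
t=14-15: P4@Q0 runs 1, rem=9, I/O yield, promote→Q0. Q0=[P2,P4] Q1=[P1,P3,P5] Q2=[]
t=15-17: P2@Q0 runs 2, rem=1, I/O yield, promote→Q0. Q0=[P4,P2] Q1=[P1,P3,P5] Q2=[]
t=17-18: P4@Q0 runs 1, rem=8, I/O yield, promote→Q0. Q0=[P2,P4] Q1=[P1,P3,P5] Q2=[]
t=18-19: P2@Q0 runs 1, rem=0, completes. Q0=[P4] Q1=[P1,P3,P5] Q2=[]
t=19-20: P4@Q0 runs 1, rem=7, I/O yield, promote→Q0. Q0=[P4] Q1=[P1,P3,P5] Q2=[]
t=20-21: P4@Q0 runs 1, rem=6, I/O yield, promote→Q0. Q0=[P4] Q1=[P1,P3,P5] Q2=[]
t=21-22: P4@Q0 runs 1, rem=5, I/O yield, promote→Q0. Q0=[P4] Q1=[P1,P3,P5] Q2=[]
t=22-23: P4@Q0 runs 1, rem=4, I/O yield, promote→Q0. Q0=[P4] Q1=[P1,P3,P5] Q2=[]
t=23-24: P4@Q0 runs 1, rem=3, I/O yield, promote→Q0. Q0=[P4] Q1=[P1,P3,P5] Q2=[]
t=24-25: P4@Q0 runs 1, rem=2, I/O yield, promote→Q0. Q0=[P4] Q1=[P1,P3,P5] Q2=[]
t=25-26: P4@Q0 runs 1, rem=1, I/O yield, promote→Q0. Q0=[P4] Q1=[P1,P3,P5] Q2=[]
t=26-27: P4@Q0 runs 1, rem=0, completes. Q0=[] Q1=[P1,P3,P5] Q2=[]
t=27-31: P1@Q1 runs 4, rem=9, quantum used, demote→Q2. Q0=[] Q1=[P3,P5] Q2=[P1]
t=31-34: P3@Q1 runs 3, rem=9, I/O yield, promote→Q0. Q0=[P3] Q1=[P5] Q2=[P1]
t=34-36: P3@Q0 runs 2, rem=7, quantum used, demote→Q1. Q0=[] Q1=[P5,P3] Q2=[P1]
t=36-40: P5@Q1 runs 4, rem=0, completes. Q0=[] Q1=[P3] Q2=[P1]
t=40-43: P3@Q1 runs 3, rem=4, I/O yield, promote→Q0. Q0=[P3] Q1=[] Q2=[P1]
t=43-45: P3@Q0 runs 2, rem=2, quantum used, demote→Q1. Q0=[] Q1=[P3] Q2=[P1]
t=45-47: P3@Q1 runs 2, rem=0, completes. Q0=[] Q1=[] Q2=[P1]
t=47-56: P1@Q2 runs 9, rem=0, completes. Q0=[] Q1=[] Q2=[]

Answer: P2,P4,P5,P3,P1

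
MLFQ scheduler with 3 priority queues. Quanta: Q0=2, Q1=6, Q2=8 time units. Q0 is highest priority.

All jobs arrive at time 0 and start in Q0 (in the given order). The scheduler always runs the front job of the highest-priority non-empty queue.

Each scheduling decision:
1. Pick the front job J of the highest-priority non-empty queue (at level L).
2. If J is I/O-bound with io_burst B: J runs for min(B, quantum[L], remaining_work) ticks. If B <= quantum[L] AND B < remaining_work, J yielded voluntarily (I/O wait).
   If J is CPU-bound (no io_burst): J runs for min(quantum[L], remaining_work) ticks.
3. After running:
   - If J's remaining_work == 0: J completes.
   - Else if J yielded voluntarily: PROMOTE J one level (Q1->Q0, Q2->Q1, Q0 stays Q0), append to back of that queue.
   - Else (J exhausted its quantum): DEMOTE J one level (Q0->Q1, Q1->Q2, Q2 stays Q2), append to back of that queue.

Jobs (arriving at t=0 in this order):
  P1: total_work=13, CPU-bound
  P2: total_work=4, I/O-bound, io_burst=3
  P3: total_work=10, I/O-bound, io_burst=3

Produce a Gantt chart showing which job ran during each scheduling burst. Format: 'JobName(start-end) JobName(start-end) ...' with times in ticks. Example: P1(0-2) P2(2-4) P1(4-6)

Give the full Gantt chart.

t=0-2: P1@Q0 runs 2, rem=11, quantum used, demote→Q1. Q0=[P2,P3] Q1=[P1] Q2=[]
t=2-4: P2@Q0 runs 2, rem=2, quantum used, demote→Q1. Q0=[P3] Q1=[P1,P2] Q2=[]
t=4-6: P3@Q0 runs 2, rem=8, quantum used, demote→Q1. Q0=[] Q1=[P1,P2,P3] Q2=[]
t=6-12: P1@Q1 runs 6, rem=5, quantum used, demote→Q2. Q0=[] Q1=[P2,P3] Q2=[P1]
t=12-14: P2@Q1 runs 2, rem=0, completes. Q0=[] Q1=[P3] Q2=[P1]
t=14-17: P3@Q1 runs 3, rem=5, I/O yield, promote→Q0. Q0=[P3] Q1=[] Q2=[P1]
t=17-19: P3@Q0 runs 2, rem=3, quantum used, demote→Q1. Q0=[] Q1=[P3] Q2=[P1]
t=19-22: P3@Q1 runs 3, rem=0, completes. Q0=[] Q1=[] Q2=[P1]
t=22-27: P1@Q2 runs 5, rem=0, completes. Q0=[] Q1=[] Q2=[]

Answer: P1(0-2) P2(2-4) P3(4-6) P1(6-12) P2(12-14) P3(14-17) P3(17-19) P3(19-22) P1(22-27)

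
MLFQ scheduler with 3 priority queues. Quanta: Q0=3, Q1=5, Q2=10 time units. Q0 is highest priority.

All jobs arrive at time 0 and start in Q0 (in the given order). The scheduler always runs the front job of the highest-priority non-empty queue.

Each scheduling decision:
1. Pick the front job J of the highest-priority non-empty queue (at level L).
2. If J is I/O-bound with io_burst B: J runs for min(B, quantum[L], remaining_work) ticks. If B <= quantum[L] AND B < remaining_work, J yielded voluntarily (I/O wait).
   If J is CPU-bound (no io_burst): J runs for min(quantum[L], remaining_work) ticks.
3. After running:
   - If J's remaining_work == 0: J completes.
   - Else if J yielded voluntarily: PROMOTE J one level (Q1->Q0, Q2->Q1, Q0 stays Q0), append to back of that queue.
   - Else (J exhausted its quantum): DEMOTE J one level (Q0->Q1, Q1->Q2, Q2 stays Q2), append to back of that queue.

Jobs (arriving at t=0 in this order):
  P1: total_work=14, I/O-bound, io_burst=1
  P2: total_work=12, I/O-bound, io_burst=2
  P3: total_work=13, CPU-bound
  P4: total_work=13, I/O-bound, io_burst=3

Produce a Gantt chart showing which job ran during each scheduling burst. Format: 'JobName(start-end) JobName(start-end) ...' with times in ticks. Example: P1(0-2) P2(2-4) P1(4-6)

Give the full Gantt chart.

t=0-1: P1@Q0 runs 1, rem=13, I/O yield, promote→Q0. Q0=[P2,P3,P4,P1] Q1=[] Q2=[]
t=1-3: P2@Q0 runs 2, rem=10, I/O yield, promote→Q0. Q0=[P3,P4,P1,P2] Q1=[] Q2=[]
t=3-6: P3@Q0 runs 3, rem=10, quantum used, demote→Q1. Q0=[P4,P1,P2] Q1=[P3] Q2=[]
t=6-9: P4@Q0 runs 3, rem=10, I/O yield, promote→Q0. Q0=[P1,P2,P4] Q1=[P3] Q2=[]
t=9-10: P1@Q0 runs 1, rem=12, I/O yield, promote→Q0. Q0=[P2,P4,P1] Q1=[P3] Q2=[]
t=10-12: P2@Q0 runs 2, rem=8, I/O yield, promote→Q0. Q0=[P4,P1,P2] Q1=[P3] Q2=[]
t=12-15: P4@Q0 runs 3, rem=7, I/O yield, promote→Q0. Q0=[P1,P2,P4] Q1=[P3] Q2=[]
t=15-16: P1@Q0 runs 1, rem=11, I/O yield, promote→Q0. Q0=[P2,P4,P1] Q1=[P3] Q2=[]
t=16-18: P2@Q0 runs 2, rem=6, I/O yield, promote→Q0. Q0=[P4,P1,P2] Q1=[P3] Q2=[]
t=18-21: P4@Q0 runs 3, rem=4, I/O yield, promote→Q0. Q0=[P1,P2,P4] Q1=[P3] Q2=[]
t=21-22: P1@Q0 runs 1, rem=10, I/O yield, promote→Q0. Q0=[P2,P4,P1] Q1=[P3] Q2=[]
t=22-24: P2@Q0 runs 2, rem=4, I/O yield, promote→Q0. Q0=[P4,P1,P2] Q1=[P3] Q2=[]
t=24-27: P4@Q0 runs 3, rem=1, I/O yield, promote→Q0. Q0=[P1,P2,P4] Q1=[P3] Q2=[]
t=27-28: P1@Q0 runs 1, rem=9, I/O yield, promote→Q0. Q0=[P2,P4,P1] Q1=[P3] Q2=[]
t=28-30: P2@Q0 runs 2, rem=2, I/O yield, promote→Q0. Q0=[P4,P1,P2] Q1=[P3] Q2=[]
t=30-31: P4@Q0 runs 1, rem=0, completes. Q0=[P1,P2] Q1=[P3] Q2=[]
t=31-32: P1@Q0 runs 1, rem=8, I/O yield, promote→Q0. Q0=[P2,P1] Q1=[P3] Q2=[]
t=32-34: P2@Q0 runs 2, rem=0, completes. Q0=[P1] Q1=[P3] Q2=[]
t=34-35: P1@Q0 runs 1, rem=7, I/O yield, promote→Q0. Q0=[P1] Q1=[P3] Q2=[]
t=35-36: P1@Q0 runs 1, rem=6, I/O yield, promote→Q0. Q0=[P1] Q1=[P3] Q2=[]
t=36-37: P1@Q0 runs 1, rem=5, I/O yield, promote→Q0. Q0=[P1] Q1=[P3] Q2=[]
t=37-38: P1@Q0 runs 1, rem=4, I/O yield, promote→Q0. Q0=[P1] Q1=[P3] Q2=[]
t=38-39: P1@Q0 runs 1, rem=3, I/O yield, promote→Q0. Q0=[P1] Q1=[P3] Q2=[]
t=39-40: P1@Q0 runs 1, rem=2, I/O yield, promote→Q0. Q0=[P1] Q1=[P3] Q2=[]
t=40-41: P1@Q0 runs 1, rem=1, I/O yield, promote→Q0. Q0=[P1] Q1=[P3] Q2=[]
t=41-42: P1@Q0 runs 1, rem=0, completes. Q0=[] Q1=[P3] Q2=[]
t=42-47: P3@Q1 runs 5, rem=5, quantum used, demote→Q2. Q0=[] Q1=[] Q2=[P3]
t=47-52: P3@Q2 runs 5, rem=0, completes. Q0=[] Q1=[] Q2=[]

Answer: P1(0-1) P2(1-3) P3(3-6) P4(6-9) P1(9-10) P2(10-12) P4(12-15) P1(15-16) P2(16-18) P4(18-21) P1(21-22) P2(22-24) P4(24-27) P1(27-28) P2(28-30) P4(30-31) P1(31-32) P2(32-34) P1(34-35) P1(35-36) P1(36-37) P1(37-38) P1(38-39) P1(39-40) P1(40-41) P1(41-42) P3(42-47) P3(47-52)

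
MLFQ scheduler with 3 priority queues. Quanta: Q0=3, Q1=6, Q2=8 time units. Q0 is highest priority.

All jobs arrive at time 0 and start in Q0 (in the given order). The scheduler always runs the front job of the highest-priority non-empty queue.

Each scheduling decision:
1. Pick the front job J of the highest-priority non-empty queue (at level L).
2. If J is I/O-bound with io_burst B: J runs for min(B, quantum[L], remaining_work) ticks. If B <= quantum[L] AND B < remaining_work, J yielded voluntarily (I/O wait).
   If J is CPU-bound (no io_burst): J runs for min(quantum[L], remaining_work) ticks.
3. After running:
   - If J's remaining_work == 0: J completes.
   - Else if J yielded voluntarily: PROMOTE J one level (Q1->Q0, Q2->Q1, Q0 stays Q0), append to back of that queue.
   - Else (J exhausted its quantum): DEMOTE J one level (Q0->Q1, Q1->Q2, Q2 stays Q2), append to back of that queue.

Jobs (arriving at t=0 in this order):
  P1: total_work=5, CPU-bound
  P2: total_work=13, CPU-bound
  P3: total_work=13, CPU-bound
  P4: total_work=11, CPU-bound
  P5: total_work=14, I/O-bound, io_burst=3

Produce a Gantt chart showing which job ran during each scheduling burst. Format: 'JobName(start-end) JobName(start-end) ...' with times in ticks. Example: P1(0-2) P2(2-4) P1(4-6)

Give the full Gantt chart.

Answer: P1(0-3) P2(3-6) P3(6-9) P4(9-12) P5(12-15) P5(15-18) P5(18-21) P5(21-24) P5(24-26) P1(26-28) P2(28-34) P3(34-40) P4(40-46) P2(46-50) P3(50-54) P4(54-56)

Derivation:
t=0-3: P1@Q0 runs 3, rem=2, quantum used, demote→Q1. Q0=[P2,P3,P4,P5] Q1=[P1] Q2=[]
t=3-6: P2@Q0 runs 3, rem=10, quantum used, demote→Q1. Q0=[P3,P4,P5] Q1=[P1,P2] Q2=[]
t=6-9: P3@Q0 runs 3, rem=10, quantum used, demote→Q1. Q0=[P4,P5] Q1=[P1,P2,P3] Q2=[]
t=9-12: P4@Q0 runs 3, rem=8, quantum used, demote→Q1. Q0=[P5] Q1=[P1,P2,P3,P4] Q2=[]
t=12-15: P5@Q0 runs 3, rem=11, I/O yield, promote→Q0. Q0=[P5] Q1=[P1,P2,P3,P4] Q2=[]
t=15-18: P5@Q0 runs 3, rem=8, I/O yield, promote→Q0. Q0=[P5] Q1=[P1,P2,P3,P4] Q2=[]
t=18-21: P5@Q0 runs 3, rem=5, I/O yield, promote→Q0. Q0=[P5] Q1=[P1,P2,P3,P4] Q2=[]
t=21-24: P5@Q0 runs 3, rem=2, I/O yield, promote→Q0. Q0=[P5] Q1=[P1,P2,P3,P4] Q2=[]
t=24-26: P5@Q0 runs 2, rem=0, completes. Q0=[] Q1=[P1,P2,P3,P4] Q2=[]
t=26-28: P1@Q1 runs 2, rem=0, completes. Q0=[] Q1=[P2,P3,P4] Q2=[]
t=28-34: P2@Q1 runs 6, rem=4, quantum used, demote→Q2. Q0=[] Q1=[P3,P4] Q2=[P2]
t=34-40: P3@Q1 runs 6, rem=4, quantum used, demote→Q2. Q0=[] Q1=[P4] Q2=[P2,P3]
t=40-46: P4@Q1 runs 6, rem=2, quantum used, demote→Q2. Q0=[] Q1=[] Q2=[P2,P3,P4]
t=46-50: P2@Q2 runs 4, rem=0, completes. Q0=[] Q1=[] Q2=[P3,P4]
t=50-54: P3@Q2 runs 4, rem=0, completes. Q0=[] Q1=[] Q2=[P4]
t=54-56: P4@Q2 runs 2, rem=0, completes. Q0=[] Q1=[] Q2=[]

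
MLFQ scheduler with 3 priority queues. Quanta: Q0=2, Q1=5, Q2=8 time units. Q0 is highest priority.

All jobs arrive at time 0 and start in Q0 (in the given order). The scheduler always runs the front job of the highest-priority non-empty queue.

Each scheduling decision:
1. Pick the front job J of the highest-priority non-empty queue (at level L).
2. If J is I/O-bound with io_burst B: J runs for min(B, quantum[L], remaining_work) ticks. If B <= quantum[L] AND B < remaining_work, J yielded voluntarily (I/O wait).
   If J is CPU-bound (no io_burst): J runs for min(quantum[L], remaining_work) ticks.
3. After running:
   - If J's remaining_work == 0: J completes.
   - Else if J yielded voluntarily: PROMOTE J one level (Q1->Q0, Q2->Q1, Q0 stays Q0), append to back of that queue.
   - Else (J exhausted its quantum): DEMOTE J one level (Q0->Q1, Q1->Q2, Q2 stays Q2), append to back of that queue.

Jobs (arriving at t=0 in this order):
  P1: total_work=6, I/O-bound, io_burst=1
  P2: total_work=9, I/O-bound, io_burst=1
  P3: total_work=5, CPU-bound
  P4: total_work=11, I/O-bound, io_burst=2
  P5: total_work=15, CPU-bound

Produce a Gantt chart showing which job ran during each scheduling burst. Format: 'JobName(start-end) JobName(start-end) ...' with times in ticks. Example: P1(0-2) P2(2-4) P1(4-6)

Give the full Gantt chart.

t=0-1: P1@Q0 runs 1, rem=5, I/O yield, promote→Q0. Q0=[P2,P3,P4,P5,P1] Q1=[] Q2=[]
t=1-2: P2@Q0 runs 1, rem=8, I/O yield, promote→Q0. Q0=[P3,P4,P5,P1,P2] Q1=[] Q2=[]
t=2-4: P3@Q0 runs 2, rem=3, quantum used, demote→Q1. Q0=[P4,P5,P1,P2] Q1=[P3] Q2=[]
t=4-6: P4@Q0 runs 2, rem=9, I/O yield, promote→Q0. Q0=[P5,P1,P2,P4] Q1=[P3] Q2=[]
t=6-8: P5@Q0 runs 2, rem=13, quantum used, demote→Q1. Q0=[P1,P2,P4] Q1=[P3,P5] Q2=[]
t=8-9: P1@Q0 runs 1, rem=4, I/O yield, promote→Q0. Q0=[P2,P4,P1] Q1=[P3,P5] Q2=[]
t=9-10: P2@Q0 runs 1, rem=7, I/O yield, promote→Q0. Q0=[P4,P1,P2] Q1=[P3,P5] Q2=[]
t=10-12: P4@Q0 runs 2, rem=7, I/O yield, promote→Q0. Q0=[P1,P2,P4] Q1=[P3,P5] Q2=[]
t=12-13: P1@Q0 runs 1, rem=3, I/O yield, promote→Q0. Q0=[P2,P4,P1] Q1=[P3,P5] Q2=[]
t=13-14: P2@Q0 runs 1, rem=6, I/O yield, promote→Q0. Q0=[P4,P1,P2] Q1=[P3,P5] Q2=[]
t=14-16: P4@Q0 runs 2, rem=5, I/O yield, promote→Q0. Q0=[P1,P2,P4] Q1=[P3,P5] Q2=[]
t=16-17: P1@Q0 runs 1, rem=2, I/O yield, promote→Q0. Q0=[P2,P4,P1] Q1=[P3,P5] Q2=[]
t=17-18: P2@Q0 runs 1, rem=5, I/O yield, promote→Q0. Q0=[P4,P1,P2] Q1=[P3,P5] Q2=[]
t=18-20: P4@Q0 runs 2, rem=3, I/O yield, promote→Q0. Q0=[P1,P2,P4] Q1=[P3,P5] Q2=[]
t=20-21: P1@Q0 runs 1, rem=1, I/O yield, promote→Q0. Q0=[P2,P4,P1] Q1=[P3,P5] Q2=[]
t=21-22: P2@Q0 runs 1, rem=4, I/O yield, promote→Q0. Q0=[P4,P1,P2] Q1=[P3,P5] Q2=[]
t=22-24: P4@Q0 runs 2, rem=1, I/O yield, promote→Q0. Q0=[P1,P2,P4] Q1=[P3,P5] Q2=[]
t=24-25: P1@Q0 runs 1, rem=0, completes. Q0=[P2,P4] Q1=[P3,P5] Q2=[]
t=25-26: P2@Q0 runs 1, rem=3, I/O yield, promote→Q0. Q0=[P4,P2] Q1=[P3,P5] Q2=[]
t=26-27: P4@Q0 runs 1, rem=0, completes. Q0=[P2] Q1=[P3,P5] Q2=[]
t=27-28: P2@Q0 runs 1, rem=2, I/O yield, promote→Q0. Q0=[P2] Q1=[P3,P5] Q2=[]
t=28-29: P2@Q0 runs 1, rem=1, I/O yield, promote→Q0. Q0=[P2] Q1=[P3,P5] Q2=[]
t=29-30: P2@Q0 runs 1, rem=0, completes. Q0=[] Q1=[P3,P5] Q2=[]
t=30-33: P3@Q1 runs 3, rem=0, completes. Q0=[] Q1=[P5] Q2=[]
t=33-38: P5@Q1 runs 5, rem=8, quantum used, demote→Q2. Q0=[] Q1=[] Q2=[P5]
t=38-46: P5@Q2 runs 8, rem=0, completes. Q0=[] Q1=[] Q2=[]

Answer: P1(0-1) P2(1-2) P3(2-4) P4(4-6) P5(6-8) P1(8-9) P2(9-10) P4(10-12) P1(12-13) P2(13-14) P4(14-16) P1(16-17) P2(17-18) P4(18-20) P1(20-21) P2(21-22) P4(22-24) P1(24-25) P2(25-26) P4(26-27) P2(27-28) P2(28-29) P2(29-30) P3(30-33) P5(33-38) P5(38-46)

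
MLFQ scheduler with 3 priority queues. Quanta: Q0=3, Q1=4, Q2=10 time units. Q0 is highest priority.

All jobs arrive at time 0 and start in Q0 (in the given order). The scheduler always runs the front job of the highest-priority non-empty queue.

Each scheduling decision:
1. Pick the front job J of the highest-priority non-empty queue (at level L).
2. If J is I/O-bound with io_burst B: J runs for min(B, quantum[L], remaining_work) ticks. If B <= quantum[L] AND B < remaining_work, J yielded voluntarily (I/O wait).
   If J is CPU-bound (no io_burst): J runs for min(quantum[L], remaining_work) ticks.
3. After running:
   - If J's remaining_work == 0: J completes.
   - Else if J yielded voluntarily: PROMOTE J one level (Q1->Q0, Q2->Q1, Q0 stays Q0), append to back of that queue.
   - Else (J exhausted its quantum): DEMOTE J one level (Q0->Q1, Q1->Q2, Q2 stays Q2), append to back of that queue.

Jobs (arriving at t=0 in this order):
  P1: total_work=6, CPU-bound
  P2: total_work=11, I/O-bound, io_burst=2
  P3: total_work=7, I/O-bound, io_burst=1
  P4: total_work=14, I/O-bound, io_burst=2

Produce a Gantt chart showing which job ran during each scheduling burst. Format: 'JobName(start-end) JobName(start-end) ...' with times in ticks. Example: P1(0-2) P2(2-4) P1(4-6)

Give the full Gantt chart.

Answer: P1(0-3) P2(3-5) P3(5-6) P4(6-8) P2(8-10) P3(10-11) P4(11-13) P2(13-15) P3(15-16) P4(16-18) P2(18-20) P3(20-21) P4(21-23) P2(23-25) P3(25-26) P4(26-28) P2(28-29) P3(29-30) P4(30-32) P3(32-33) P4(33-35) P1(35-38)

Derivation:
t=0-3: P1@Q0 runs 3, rem=3, quantum used, demote→Q1. Q0=[P2,P3,P4] Q1=[P1] Q2=[]
t=3-5: P2@Q0 runs 2, rem=9, I/O yield, promote→Q0. Q0=[P3,P4,P2] Q1=[P1] Q2=[]
t=5-6: P3@Q0 runs 1, rem=6, I/O yield, promote→Q0. Q0=[P4,P2,P3] Q1=[P1] Q2=[]
t=6-8: P4@Q0 runs 2, rem=12, I/O yield, promote→Q0. Q0=[P2,P3,P4] Q1=[P1] Q2=[]
t=8-10: P2@Q0 runs 2, rem=7, I/O yield, promote→Q0. Q0=[P3,P4,P2] Q1=[P1] Q2=[]
t=10-11: P3@Q0 runs 1, rem=5, I/O yield, promote→Q0. Q0=[P4,P2,P3] Q1=[P1] Q2=[]
t=11-13: P4@Q0 runs 2, rem=10, I/O yield, promote→Q0. Q0=[P2,P3,P4] Q1=[P1] Q2=[]
t=13-15: P2@Q0 runs 2, rem=5, I/O yield, promote→Q0. Q0=[P3,P4,P2] Q1=[P1] Q2=[]
t=15-16: P3@Q0 runs 1, rem=4, I/O yield, promote→Q0. Q0=[P4,P2,P3] Q1=[P1] Q2=[]
t=16-18: P4@Q0 runs 2, rem=8, I/O yield, promote→Q0. Q0=[P2,P3,P4] Q1=[P1] Q2=[]
t=18-20: P2@Q0 runs 2, rem=3, I/O yield, promote→Q0. Q0=[P3,P4,P2] Q1=[P1] Q2=[]
t=20-21: P3@Q0 runs 1, rem=3, I/O yield, promote→Q0. Q0=[P4,P2,P3] Q1=[P1] Q2=[]
t=21-23: P4@Q0 runs 2, rem=6, I/O yield, promote→Q0. Q0=[P2,P3,P4] Q1=[P1] Q2=[]
t=23-25: P2@Q0 runs 2, rem=1, I/O yield, promote→Q0. Q0=[P3,P4,P2] Q1=[P1] Q2=[]
t=25-26: P3@Q0 runs 1, rem=2, I/O yield, promote→Q0. Q0=[P4,P2,P3] Q1=[P1] Q2=[]
t=26-28: P4@Q0 runs 2, rem=4, I/O yield, promote→Q0. Q0=[P2,P3,P4] Q1=[P1] Q2=[]
t=28-29: P2@Q0 runs 1, rem=0, completes. Q0=[P3,P4] Q1=[P1] Q2=[]
t=29-30: P3@Q0 runs 1, rem=1, I/O yield, promote→Q0. Q0=[P4,P3] Q1=[P1] Q2=[]
t=30-32: P4@Q0 runs 2, rem=2, I/O yield, promote→Q0. Q0=[P3,P4] Q1=[P1] Q2=[]
t=32-33: P3@Q0 runs 1, rem=0, completes. Q0=[P4] Q1=[P1] Q2=[]
t=33-35: P4@Q0 runs 2, rem=0, completes. Q0=[] Q1=[P1] Q2=[]
t=35-38: P1@Q1 runs 3, rem=0, completes. Q0=[] Q1=[] Q2=[]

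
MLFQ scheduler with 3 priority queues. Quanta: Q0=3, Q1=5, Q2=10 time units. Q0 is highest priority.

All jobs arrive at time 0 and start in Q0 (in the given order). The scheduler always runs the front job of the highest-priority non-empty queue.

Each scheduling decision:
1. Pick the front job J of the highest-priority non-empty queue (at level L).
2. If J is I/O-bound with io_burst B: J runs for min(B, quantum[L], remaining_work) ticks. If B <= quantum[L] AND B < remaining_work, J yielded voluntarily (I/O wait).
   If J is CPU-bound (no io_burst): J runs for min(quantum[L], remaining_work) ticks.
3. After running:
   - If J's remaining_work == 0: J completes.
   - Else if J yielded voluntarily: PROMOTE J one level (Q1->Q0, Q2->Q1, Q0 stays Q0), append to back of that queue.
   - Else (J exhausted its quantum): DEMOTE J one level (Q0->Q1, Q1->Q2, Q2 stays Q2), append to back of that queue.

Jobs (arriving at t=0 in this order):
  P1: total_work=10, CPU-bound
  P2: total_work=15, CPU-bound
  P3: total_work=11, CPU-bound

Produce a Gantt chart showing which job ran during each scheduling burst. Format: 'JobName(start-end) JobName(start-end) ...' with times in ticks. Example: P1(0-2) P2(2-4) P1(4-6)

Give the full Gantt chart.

t=0-3: P1@Q0 runs 3, rem=7, quantum used, demote→Q1. Q0=[P2,P3] Q1=[P1] Q2=[]
t=3-6: P2@Q0 runs 3, rem=12, quantum used, demote→Q1. Q0=[P3] Q1=[P1,P2] Q2=[]
t=6-9: P3@Q0 runs 3, rem=8, quantum used, demote→Q1. Q0=[] Q1=[P1,P2,P3] Q2=[]
t=9-14: P1@Q1 runs 5, rem=2, quantum used, demote→Q2. Q0=[] Q1=[P2,P3] Q2=[P1]
t=14-19: P2@Q1 runs 5, rem=7, quantum used, demote→Q2. Q0=[] Q1=[P3] Q2=[P1,P2]
t=19-24: P3@Q1 runs 5, rem=3, quantum used, demote→Q2. Q0=[] Q1=[] Q2=[P1,P2,P3]
t=24-26: P1@Q2 runs 2, rem=0, completes. Q0=[] Q1=[] Q2=[P2,P3]
t=26-33: P2@Q2 runs 7, rem=0, completes. Q0=[] Q1=[] Q2=[P3]
t=33-36: P3@Q2 runs 3, rem=0, completes. Q0=[] Q1=[] Q2=[]

Answer: P1(0-3) P2(3-6) P3(6-9) P1(9-14) P2(14-19) P3(19-24) P1(24-26) P2(26-33) P3(33-36)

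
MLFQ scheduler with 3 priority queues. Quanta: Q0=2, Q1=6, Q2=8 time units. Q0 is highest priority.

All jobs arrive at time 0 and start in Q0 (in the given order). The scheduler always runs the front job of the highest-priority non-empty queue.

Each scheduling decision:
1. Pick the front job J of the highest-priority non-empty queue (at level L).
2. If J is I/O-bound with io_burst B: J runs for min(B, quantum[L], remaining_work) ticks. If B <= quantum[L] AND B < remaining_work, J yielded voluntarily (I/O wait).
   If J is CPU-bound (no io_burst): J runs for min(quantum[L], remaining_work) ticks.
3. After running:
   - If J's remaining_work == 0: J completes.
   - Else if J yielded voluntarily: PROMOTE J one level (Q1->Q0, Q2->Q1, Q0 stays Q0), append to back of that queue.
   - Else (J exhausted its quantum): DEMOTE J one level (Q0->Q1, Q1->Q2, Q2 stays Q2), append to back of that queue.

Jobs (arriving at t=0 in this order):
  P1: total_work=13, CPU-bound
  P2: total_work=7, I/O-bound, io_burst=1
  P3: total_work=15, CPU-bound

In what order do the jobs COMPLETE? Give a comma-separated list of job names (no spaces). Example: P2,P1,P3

t=0-2: P1@Q0 runs 2, rem=11, quantum used, demote→Q1. Q0=[P2,P3] Q1=[P1] Q2=[]
t=2-3: P2@Q0 runs 1, rem=6, I/O yield, promote→Q0. Q0=[P3,P2] Q1=[P1] Q2=[]
t=3-5: P3@Q0 runs 2, rem=13, quantum used, demote→Q1. Q0=[P2] Q1=[P1,P3] Q2=[]
t=5-6: P2@Q0 runs 1, rem=5, I/O yield, promote→Q0. Q0=[P2] Q1=[P1,P3] Q2=[]
t=6-7: P2@Q0 runs 1, rem=4, I/O yield, promote→Q0. Q0=[P2] Q1=[P1,P3] Q2=[]
t=7-8: P2@Q0 runs 1, rem=3, I/O yield, promote→Q0. Q0=[P2] Q1=[P1,P3] Q2=[]
t=8-9: P2@Q0 runs 1, rem=2, I/O yield, promote→Q0. Q0=[P2] Q1=[P1,P3] Q2=[]
t=9-10: P2@Q0 runs 1, rem=1, I/O yield, promote→Q0. Q0=[P2] Q1=[P1,P3] Q2=[]
t=10-11: P2@Q0 runs 1, rem=0, completes. Q0=[] Q1=[P1,P3] Q2=[]
t=11-17: P1@Q1 runs 6, rem=5, quantum used, demote→Q2. Q0=[] Q1=[P3] Q2=[P1]
t=17-23: P3@Q1 runs 6, rem=7, quantum used, demote→Q2. Q0=[] Q1=[] Q2=[P1,P3]
t=23-28: P1@Q2 runs 5, rem=0, completes. Q0=[] Q1=[] Q2=[P3]
t=28-35: P3@Q2 runs 7, rem=0, completes. Q0=[] Q1=[] Q2=[]

Answer: P2,P1,P3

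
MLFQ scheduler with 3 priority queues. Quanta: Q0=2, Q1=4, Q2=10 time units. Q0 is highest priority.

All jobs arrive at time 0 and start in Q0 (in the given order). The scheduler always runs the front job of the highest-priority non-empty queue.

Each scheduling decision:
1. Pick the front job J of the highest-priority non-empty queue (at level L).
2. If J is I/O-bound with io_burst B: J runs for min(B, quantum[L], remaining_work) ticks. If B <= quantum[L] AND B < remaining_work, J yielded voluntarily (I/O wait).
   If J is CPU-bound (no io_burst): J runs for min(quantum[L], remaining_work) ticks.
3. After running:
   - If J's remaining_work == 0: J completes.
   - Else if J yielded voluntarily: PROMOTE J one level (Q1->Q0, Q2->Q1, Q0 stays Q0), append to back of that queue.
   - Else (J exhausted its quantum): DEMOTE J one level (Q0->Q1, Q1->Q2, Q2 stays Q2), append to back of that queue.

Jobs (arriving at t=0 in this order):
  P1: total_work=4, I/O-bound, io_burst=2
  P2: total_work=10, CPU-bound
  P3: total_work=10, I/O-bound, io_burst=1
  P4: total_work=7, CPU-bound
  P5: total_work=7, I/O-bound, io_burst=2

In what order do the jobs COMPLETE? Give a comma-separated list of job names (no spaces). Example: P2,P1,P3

t=0-2: P1@Q0 runs 2, rem=2, I/O yield, promote→Q0. Q0=[P2,P3,P4,P5,P1] Q1=[] Q2=[]
t=2-4: P2@Q0 runs 2, rem=8, quantum used, demote→Q1. Q0=[P3,P4,P5,P1] Q1=[P2] Q2=[]
t=4-5: P3@Q0 runs 1, rem=9, I/O yield, promote→Q0. Q0=[P4,P5,P1,P3] Q1=[P2] Q2=[]
t=5-7: P4@Q0 runs 2, rem=5, quantum used, demote→Q1. Q0=[P5,P1,P3] Q1=[P2,P4] Q2=[]
t=7-9: P5@Q0 runs 2, rem=5, I/O yield, promote→Q0. Q0=[P1,P3,P5] Q1=[P2,P4] Q2=[]
t=9-11: P1@Q0 runs 2, rem=0, completes. Q0=[P3,P5] Q1=[P2,P4] Q2=[]
t=11-12: P3@Q0 runs 1, rem=8, I/O yield, promote→Q0. Q0=[P5,P3] Q1=[P2,P4] Q2=[]
t=12-14: P5@Q0 runs 2, rem=3, I/O yield, promote→Q0. Q0=[P3,P5] Q1=[P2,P4] Q2=[]
t=14-15: P3@Q0 runs 1, rem=7, I/O yield, promote→Q0. Q0=[P5,P3] Q1=[P2,P4] Q2=[]
t=15-17: P5@Q0 runs 2, rem=1, I/O yield, promote→Q0. Q0=[P3,P5] Q1=[P2,P4] Q2=[]
t=17-18: P3@Q0 runs 1, rem=6, I/O yield, promote→Q0. Q0=[P5,P3] Q1=[P2,P4] Q2=[]
t=18-19: P5@Q0 runs 1, rem=0, completes. Q0=[P3] Q1=[P2,P4] Q2=[]
t=19-20: P3@Q0 runs 1, rem=5, I/O yield, promote→Q0. Q0=[P3] Q1=[P2,P4] Q2=[]
t=20-21: P3@Q0 runs 1, rem=4, I/O yield, promote→Q0. Q0=[P3] Q1=[P2,P4] Q2=[]
t=21-22: P3@Q0 runs 1, rem=3, I/O yield, promote→Q0. Q0=[P3] Q1=[P2,P4] Q2=[]
t=22-23: P3@Q0 runs 1, rem=2, I/O yield, promote→Q0. Q0=[P3] Q1=[P2,P4] Q2=[]
t=23-24: P3@Q0 runs 1, rem=1, I/O yield, promote→Q0. Q0=[P3] Q1=[P2,P4] Q2=[]
t=24-25: P3@Q0 runs 1, rem=0, completes. Q0=[] Q1=[P2,P4] Q2=[]
t=25-29: P2@Q1 runs 4, rem=4, quantum used, demote→Q2. Q0=[] Q1=[P4] Q2=[P2]
t=29-33: P4@Q1 runs 4, rem=1, quantum used, demote→Q2. Q0=[] Q1=[] Q2=[P2,P4]
t=33-37: P2@Q2 runs 4, rem=0, completes. Q0=[] Q1=[] Q2=[P4]
t=37-38: P4@Q2 runs 1, rem=0, completes. Q0=[] Q1=[] Q2=[]

Answer: P1,P5,P3,P2,P4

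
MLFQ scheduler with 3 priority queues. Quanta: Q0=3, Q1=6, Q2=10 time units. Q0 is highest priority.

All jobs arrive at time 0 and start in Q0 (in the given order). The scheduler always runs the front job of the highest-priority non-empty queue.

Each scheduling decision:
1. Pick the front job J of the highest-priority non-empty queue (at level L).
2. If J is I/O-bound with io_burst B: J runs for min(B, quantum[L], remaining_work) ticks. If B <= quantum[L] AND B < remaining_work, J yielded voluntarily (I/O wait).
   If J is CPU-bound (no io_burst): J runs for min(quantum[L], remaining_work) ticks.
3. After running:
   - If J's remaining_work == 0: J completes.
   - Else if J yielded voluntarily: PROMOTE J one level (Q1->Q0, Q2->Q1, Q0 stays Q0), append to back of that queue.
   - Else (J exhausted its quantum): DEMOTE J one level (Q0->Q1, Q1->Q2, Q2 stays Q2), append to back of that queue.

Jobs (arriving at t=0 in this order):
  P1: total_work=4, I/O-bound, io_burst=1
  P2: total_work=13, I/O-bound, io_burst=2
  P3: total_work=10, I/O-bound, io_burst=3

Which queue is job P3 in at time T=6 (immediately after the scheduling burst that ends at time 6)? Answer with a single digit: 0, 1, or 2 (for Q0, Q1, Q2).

t=0-1: P1@Q0 runs 1, rem=3, I/O yield, promote→Q0. Q0=[P2,P3,P1] Q1=[] Q2=[]
t=1-3: P2@Q0 runs 2, rem=11, I/O yield, promote→Q0. Q0=[P3,P1,P2] Q1=[] Q2=[]
t=3-6: P3@Q0 runs 3, rem=7, I/O yield, promote→Q0. Q0=[P1,P2,P3] Q1=[] Q2=[]
t=6-7: P1@Q0 runs 1, rem=2, I/O yield, promote→Q0. Q0=[P2,P3,P1] Q1=[] Q2=[]
t=7-9: P2@Q0 runs 2, rem=9, I/O yield, promote→Q0. Q0=[P3,P1,P2] Q1=[] Q2=[]
t=9-12: P3@Q0 runs 3, rem=4, I/O yield, promote→Q0. Q0=[P1,P2,P3] Q1=[] Q2=[]
t=12-13: P1@Q0 runs 1, rem=1, I/O yield, promote→Q0. Q0=[P2,P3,P1] Q1=[] Q2=[]
t=13-15: P2@Q0 runs 2, rem=7, I/O yield, promote→Q0. Q0=[P3,P1,P2] Q1=[] Q2=[]
t=15-18: P3@Q0 runs 3, rem=1, I/O yield, promote→Q0. Q0=[P1,P2,P3] Q1=[] Q2=[]
t=18-19: P1@Q0 runs 1, rem=0, completes. Q0=[P2,P3] Q1=[] Q2=[]
t=19-21: P2@Q0 runs 2, rem=5, I/O yield, promote→Q0. Q0=[P3,P2] Q1=[] Q2=[]
t=21-22: P3@Q0 runs 1, rem=0, completes. Q0=[P2] Q1=[] Q2=[]
t=22-24: P2@Q0 runs 2, rem=3, I/O yield, promote→Q0. Q0=[P2] Q1=[] Q2=[]
t=24-26: P2@Q0 runs 2, rem=1, I/O yield, promote→Q0. Q0=[P2] Q1=[] Q2=[]
t=26-27: P2@Q0 runs 1, rem=0, completes. Q0=[] Q1=[] Q2=[]

Answer: 0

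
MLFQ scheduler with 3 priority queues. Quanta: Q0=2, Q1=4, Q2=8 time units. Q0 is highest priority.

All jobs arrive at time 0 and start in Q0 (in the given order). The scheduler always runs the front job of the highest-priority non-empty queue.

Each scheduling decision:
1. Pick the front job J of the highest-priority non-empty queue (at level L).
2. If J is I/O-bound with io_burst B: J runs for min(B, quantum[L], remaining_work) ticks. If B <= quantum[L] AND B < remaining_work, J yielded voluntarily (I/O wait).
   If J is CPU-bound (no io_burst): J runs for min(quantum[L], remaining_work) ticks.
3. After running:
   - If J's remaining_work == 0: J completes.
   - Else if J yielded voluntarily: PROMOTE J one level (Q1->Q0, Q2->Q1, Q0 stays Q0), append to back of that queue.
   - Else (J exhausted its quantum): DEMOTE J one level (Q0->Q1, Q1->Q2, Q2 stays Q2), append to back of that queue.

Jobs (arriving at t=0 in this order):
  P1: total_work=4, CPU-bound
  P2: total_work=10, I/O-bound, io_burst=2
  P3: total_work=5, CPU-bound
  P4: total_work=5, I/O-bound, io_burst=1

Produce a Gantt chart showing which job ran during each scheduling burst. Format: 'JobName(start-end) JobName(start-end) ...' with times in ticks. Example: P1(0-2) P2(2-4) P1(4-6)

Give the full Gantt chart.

t=0-2: P1@Q0 runs 2, rem=2, quantum used, demote→Q1. Q0=[P2,P3,P4] Q1=[P1] Q2=[]
t=2-4: P2@Q0 runs 2, rem=8, I/O yield, promote→Q0. Q0=[P3,P4,P2] Q1=[P1] Q2=[]
t=4-6: P3@Q0 runs 2, rem=3, quantum used, demote→Q1. Q0=[P4,P2] Q1=[P1,P3] Q2=[]
t=6-7: P4@Q0 runs 1, rem=4, I/O yield, promote→Q0. Q0=[P2,P4] Q1=[P1,P3] Q2=[]
t=7-9: P2@Q0 runs 2, rem=6, I/O yield, promote→Q0. Q0=[P4,P2] Q1=[P1,P3] Q2=[]
t=9-10: P4@Q0 runs 1, rem=3, I/O yield, promote→Q0. Q0=[P2,P4] Q1=[P1,P3] Q2=[]
t=10-12: P2@Q0 runs 2, rem=4, I/O yield, promote→Q0. Q0=[P4,P2] Q1=[P1,P3] Q2=[]
t=12-13: P4@Q0 runs 1, rem=2, I/O yield, promote→Q0. Q0=[P2,P4] Q1=[P1,P3] Q2=[]
t=13-15: P2@Q0 runs 2, rem=2, I/O yield, promote→Q0. Q0=[P4,P2] Q1=[P1,P3] Q2=[]
t=15-16: P4@Q0 runs 1, rem=1, I/O yield, promote→Q0. Q0=[P2,P4] Q1=[P1,P3] Q2=[]
t=16-18: P2@Q0 runs 2, rem=0, completes. Q0=[P4] Q1=[P1,P3] Q2=[]
t=18-19: P4@Q0 runs 1, rem=0, completes. Q0=[] Q1=[P1,P3] Q2=[]
t=19-21: P1@Q1 runs 2, rem=0, completes. Q0=[] Q1=[P3] Q2=[]
t=21-24: P3@Q1 runs 3, rem=0, completes. Q0=[] Q1=[] Q2=[]

Answer: P1(0-2) P2(2-4) P3(4-6) P4(6-7) P2(7-9) P4(9-10) P2(10-12) P4(12-13) P2(13-15) P4(15-16) P2(16-18) P4(18-19) P1(19-21) P3(21-24)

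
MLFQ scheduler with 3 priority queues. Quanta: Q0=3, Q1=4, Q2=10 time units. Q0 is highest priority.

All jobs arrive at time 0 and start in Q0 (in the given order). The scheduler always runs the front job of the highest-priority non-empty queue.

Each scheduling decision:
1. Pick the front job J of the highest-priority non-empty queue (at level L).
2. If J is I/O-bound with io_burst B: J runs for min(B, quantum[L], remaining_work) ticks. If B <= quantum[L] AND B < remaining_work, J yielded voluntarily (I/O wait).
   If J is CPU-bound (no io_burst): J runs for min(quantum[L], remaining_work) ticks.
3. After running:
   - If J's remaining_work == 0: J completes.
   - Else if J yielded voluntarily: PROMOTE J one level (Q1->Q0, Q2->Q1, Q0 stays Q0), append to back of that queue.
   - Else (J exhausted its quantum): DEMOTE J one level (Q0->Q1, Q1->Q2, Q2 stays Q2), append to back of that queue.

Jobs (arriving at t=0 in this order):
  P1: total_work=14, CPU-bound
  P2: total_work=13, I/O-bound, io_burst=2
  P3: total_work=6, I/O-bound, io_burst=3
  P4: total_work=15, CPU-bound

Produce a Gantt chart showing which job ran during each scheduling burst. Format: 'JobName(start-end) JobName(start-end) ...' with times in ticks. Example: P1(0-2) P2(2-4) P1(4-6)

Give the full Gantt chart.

Answer: P1(0-3) P2(3-5) P3(5-8) P4(8-11) P2(11-13) P3(13-16) P2(16-18) P2(18-20) P2(20-22) P2(22-24) P2(24-25) P1(25-29) P4(29-33) P1(33-40) P4(40-48)

Derivation:
t=0-3: P1@Q0 runs 3, rem=11, quantum used, demote→Q1. Q0=[P2,P3,P4] Q1=[P1] Q2=[]
t=3-5: P2@Q0 runs 2, rem=11, I/O yield, promote→Q0. Q0=[P3,P4,P2] Q1=[P1] Q2=[]
t=5-8: P3@Q0 runs 3, rem=3, I/O yield, promote→Q0. Q0=[P4,P2,P3] Q1=[P1] Q2=[]
t=8-11: P4@Q0 runs 3, rem=12, quantum used, demote→Q1. Q0=[P2,P3] Q1=[P1,P4] Q2=[]
t=11-13: P2@Q0 runs 2, rem=9, I/O yield, promote→Q0. Q0=[P3,P2] Q1=[P1,P4] Q2=[]
t=13-16: P3@Q0 runs 3, rem=0, completes. Q0=[P2] Q1=[P1,P4] Q2=[]
t=16-18: P2@Q0 runs 2, rem=7, I/O yield, promote→Q0. Q0=[P2] Q1=[P1,P4] Q2=[]
t=18-20: P2@Q0 runs 2, rem=5, I/O yield, promote→Q0. Q0=[P2] Q1=[P1,P4] Q2=[]
t=20-22: P2@Q0 runs 2, rem=3, I/O yield, promote→Q0. Q0=[P2] Q1=[P1,P4] Q2=[]
t=22-24: P2@Q0 runs 2, rem=1, I/O yield, promote→Q0. Q0=[P2] Q1=[P1,P4] Q2=[]
t=24-25: P2@Q0 runs 1, rem=0, completes. Q0=[] Q1=[P1,P4] Q2=[]
t=25-29: P1@Q1 runs 4, rem=7, quantum used, demote→Q2. Q0=[] Q1=[P4] Q2=[P1]
t=29-33: P4@Q1 runs 4, rem=8, quantum used, demote→Q2. Q0=[] Q1=[] Q2=[P1,P4]
t=33-40: P1@Q2 runs 7, rem=0, completes. Q0=[] Q1=[] Q2=[P4]
t=40-48: P4@Q2 runs 8, rem=0, completes. Q0=[] Q1=[] Q2=[]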